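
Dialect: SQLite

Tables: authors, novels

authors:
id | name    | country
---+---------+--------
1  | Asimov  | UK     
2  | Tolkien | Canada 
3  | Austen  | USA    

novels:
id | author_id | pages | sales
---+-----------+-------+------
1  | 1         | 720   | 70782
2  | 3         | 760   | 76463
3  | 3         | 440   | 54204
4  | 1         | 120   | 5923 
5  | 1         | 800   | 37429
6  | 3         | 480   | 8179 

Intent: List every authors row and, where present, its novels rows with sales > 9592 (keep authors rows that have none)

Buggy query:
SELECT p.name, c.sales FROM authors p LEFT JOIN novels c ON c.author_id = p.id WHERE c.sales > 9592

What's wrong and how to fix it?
Bug: Filtering c.sales in WHERE discards the NULL rows produced by LEFT JOIN, turning it into an inner join

Fix: Move the right-table condition into the ON clause so unmatched parents are kept

Corrected query:
SELECT p.name, c.sales FROM authors p LEFT JOIN novels c ON c.author_id = p.id AND c.sales > 9592

Result:
name    | sales
--------+------
Asimov  | 37429
Asimov  | 70782
Tolkien | NULL 
Austen  | 54204
Austen  | 76463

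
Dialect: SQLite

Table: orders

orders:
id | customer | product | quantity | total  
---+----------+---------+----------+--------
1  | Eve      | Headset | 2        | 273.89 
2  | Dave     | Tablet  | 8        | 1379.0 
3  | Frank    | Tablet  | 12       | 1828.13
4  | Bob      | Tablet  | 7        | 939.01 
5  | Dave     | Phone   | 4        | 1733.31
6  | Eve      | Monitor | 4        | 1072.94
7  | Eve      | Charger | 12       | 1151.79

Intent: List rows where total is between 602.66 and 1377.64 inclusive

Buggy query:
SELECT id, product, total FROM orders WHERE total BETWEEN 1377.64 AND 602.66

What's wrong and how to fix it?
Bug: BETWEEN expects the lower bound first; with 1377.64 AND 602.66 the range is empty

Fix: Write BETWEEN 602.66 AND 1377.64

Corrected query:
SELECT id, product, total FROM orders WHERE total BETWEEN 602.66 AND 1377.64

Result:
id | product | total  
---+---------+--------
4  | Tablet  | 939.01 
6  | Monitor | 1072.94
7  | Charger | 1151.79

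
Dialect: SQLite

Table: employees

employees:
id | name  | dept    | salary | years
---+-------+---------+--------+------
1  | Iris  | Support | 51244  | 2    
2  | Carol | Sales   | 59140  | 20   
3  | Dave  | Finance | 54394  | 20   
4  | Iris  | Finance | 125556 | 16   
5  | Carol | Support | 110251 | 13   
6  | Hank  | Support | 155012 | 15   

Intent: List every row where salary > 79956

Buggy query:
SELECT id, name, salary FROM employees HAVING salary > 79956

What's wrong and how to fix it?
Bug: This is a non-aggregate query (no GROUP BY, no aggregates), so in SQLite the HAVING clause is invalid here; a row-level condition belongs in WHERE

Fix: Use WHERE for row-level filtering

Corrected query:
SELECT id, name, salary FROM employees WHERE salary > 79956

Result:
id | name  | salary
---+-------+-------
4  | Iris  | 125556
5  | Carol | 110251
6  | Hank  | 155012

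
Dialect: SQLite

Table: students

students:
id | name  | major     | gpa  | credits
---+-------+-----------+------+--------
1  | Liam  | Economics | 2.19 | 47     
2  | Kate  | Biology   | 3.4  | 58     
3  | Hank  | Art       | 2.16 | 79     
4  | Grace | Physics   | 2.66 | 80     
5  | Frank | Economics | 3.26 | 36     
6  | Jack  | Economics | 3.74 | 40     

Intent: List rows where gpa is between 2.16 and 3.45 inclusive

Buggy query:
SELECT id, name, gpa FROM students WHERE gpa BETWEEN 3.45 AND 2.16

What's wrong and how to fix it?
Bug: BETWEEN expects the lower bound first; with 3.45 AND 2.16 the range is empty

Fix: Write BETWEEN 2.16 AND 3.45

Corrected query:
SELECT id, name, gpa FROM students WHERE gpa BETWEEN 2.16 AND 3.45

Result:
id | name  | gpa 
---+-------+-----
1  | Liam  | 2.19
2  | Kate  | 3.4 
3  | Hank  | 2.16
4  | Grace | 2.66
5  | Frank | 3.26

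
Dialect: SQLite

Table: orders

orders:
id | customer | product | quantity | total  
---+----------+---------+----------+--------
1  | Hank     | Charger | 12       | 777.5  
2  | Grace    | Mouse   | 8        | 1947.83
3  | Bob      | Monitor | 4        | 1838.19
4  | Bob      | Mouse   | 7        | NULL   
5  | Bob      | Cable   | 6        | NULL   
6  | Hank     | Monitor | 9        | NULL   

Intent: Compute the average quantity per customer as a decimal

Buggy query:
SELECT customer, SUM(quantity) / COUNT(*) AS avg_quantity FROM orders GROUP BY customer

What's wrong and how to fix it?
Bug: SUM(quantity) and COUNT(*) are both integers; the division truncates the fractional part

Fix: Multiply by 1.0 (or CAST to REAL) to force floating-point division

Corrected query:
SELECT customer, SUM(quantity) * 1.0 / COUNT(*) AS avg_quantity FROM orders GROUP BY customer

Result:
customer | avg_quantity
---------+-------------
Bob      | 5.666667    
Grace    | 8           
Hank     | 10.5        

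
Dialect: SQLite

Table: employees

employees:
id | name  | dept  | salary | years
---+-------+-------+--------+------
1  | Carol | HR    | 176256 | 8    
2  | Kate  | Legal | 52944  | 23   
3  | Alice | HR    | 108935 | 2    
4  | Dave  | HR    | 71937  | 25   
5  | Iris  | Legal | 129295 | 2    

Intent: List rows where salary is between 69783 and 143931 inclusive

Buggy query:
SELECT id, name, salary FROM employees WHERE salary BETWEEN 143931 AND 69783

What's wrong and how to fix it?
Bug: BETWEEN expects the lower bound first; with 143931 AND 69783 the range is empty

Fix: Write BETWEEN 69783 AND 143931

Corrected query:
SELECT id, name, salary FROM employees WHERE salary BETWEEN 69783 AND 143931

Result:
id | name  | salary
---+-------+-------
3  | Alice | 108935
4  | Dave  | 71937 
5  | Iris  | 129295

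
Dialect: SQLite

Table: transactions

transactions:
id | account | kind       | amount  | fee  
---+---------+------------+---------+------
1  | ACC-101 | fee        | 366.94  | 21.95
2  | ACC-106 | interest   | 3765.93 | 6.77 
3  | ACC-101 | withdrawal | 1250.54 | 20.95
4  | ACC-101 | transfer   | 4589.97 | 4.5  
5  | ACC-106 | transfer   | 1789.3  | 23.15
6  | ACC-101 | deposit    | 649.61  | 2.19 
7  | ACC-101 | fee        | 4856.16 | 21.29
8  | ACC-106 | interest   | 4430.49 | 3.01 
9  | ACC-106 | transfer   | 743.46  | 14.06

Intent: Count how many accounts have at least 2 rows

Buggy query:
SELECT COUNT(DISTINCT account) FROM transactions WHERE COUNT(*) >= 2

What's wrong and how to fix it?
Bug: COUNT(*) cannot appear in WHERE; the per-group count doesn't exist yet

Fix: Group first with HAVING COUNT(*) >= 2, then COUNT the resulting groups

Corrected query:
SELECT COUNT(*) FROM (SELECT account FROM transactions GROUP BY account HAVING COUNT(*) >= 2)

Result:
COUNT(*)
--------
2       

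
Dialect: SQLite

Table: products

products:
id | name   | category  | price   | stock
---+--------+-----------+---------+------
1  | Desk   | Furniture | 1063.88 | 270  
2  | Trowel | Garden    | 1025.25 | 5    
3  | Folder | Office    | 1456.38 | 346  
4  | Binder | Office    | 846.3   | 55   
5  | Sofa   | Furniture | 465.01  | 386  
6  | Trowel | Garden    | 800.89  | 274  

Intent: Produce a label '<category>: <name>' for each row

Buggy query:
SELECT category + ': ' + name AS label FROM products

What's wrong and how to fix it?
Bug: '+' is numeric addition; on text columns SQLite converts them to 0 instead of concatenating

Fix: Replace + with || to concatenate text

Corrected query:
SELECT category || ': ' || name AS label FROM products

Result:
label          
---------------
Furniture: Desk
Garden: Trowel 
Office: Folder 
Office: Binder 
Furniture: Sofa
Garden: Trowel 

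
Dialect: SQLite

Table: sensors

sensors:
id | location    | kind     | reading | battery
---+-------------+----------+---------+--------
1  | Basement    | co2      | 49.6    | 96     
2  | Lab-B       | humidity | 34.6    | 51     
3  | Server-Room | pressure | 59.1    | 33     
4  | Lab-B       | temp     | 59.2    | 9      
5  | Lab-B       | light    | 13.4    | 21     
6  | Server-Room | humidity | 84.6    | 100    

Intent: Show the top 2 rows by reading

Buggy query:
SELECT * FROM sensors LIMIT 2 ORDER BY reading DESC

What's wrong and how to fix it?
Bug: ORDER BY cannot follow LIMIT; LIMIT is the final clause

Fix: Swap the clauses: ORDER BY first, then LIMIT

Corrected query:
SELECT * FROM sensors ORDER BY reading DESC LIMIT 2

Result:
id | location    | kind     | reading | battery
---+-------------+----------+---------+--------
6  | Server-Room | humidity | 84.6    | 100    
4  | Lab-B       | temp     | 59.2    | 9      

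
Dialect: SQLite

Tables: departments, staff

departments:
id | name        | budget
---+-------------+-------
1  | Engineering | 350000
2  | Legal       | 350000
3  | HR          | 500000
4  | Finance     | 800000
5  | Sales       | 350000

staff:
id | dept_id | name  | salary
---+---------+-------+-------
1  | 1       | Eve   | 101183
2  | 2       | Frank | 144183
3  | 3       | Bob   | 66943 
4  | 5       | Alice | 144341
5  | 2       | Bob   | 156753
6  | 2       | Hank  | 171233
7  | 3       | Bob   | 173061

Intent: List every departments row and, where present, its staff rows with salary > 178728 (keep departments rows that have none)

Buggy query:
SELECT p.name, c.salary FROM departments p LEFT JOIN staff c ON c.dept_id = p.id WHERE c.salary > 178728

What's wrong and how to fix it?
Bug: Filtering c.salary in WHERE discards the NULL rows produced by LEFT JOIN, turning it into an inner join

Fix: Put 'c.salary > 178728' in the JOIN's ON clause instead of WHERE

Corrected query:
SELECT p.name, c.salary FROM departments p LEFT JOIN staff c ON c.dept_id = p.id AND c.salary > 178728

Result:
name        | salary
------------+-------
Engineering | NULL  
Legal       | NULL  
HR          | NULL  
Finance     | NULL  
Sales       | NULL  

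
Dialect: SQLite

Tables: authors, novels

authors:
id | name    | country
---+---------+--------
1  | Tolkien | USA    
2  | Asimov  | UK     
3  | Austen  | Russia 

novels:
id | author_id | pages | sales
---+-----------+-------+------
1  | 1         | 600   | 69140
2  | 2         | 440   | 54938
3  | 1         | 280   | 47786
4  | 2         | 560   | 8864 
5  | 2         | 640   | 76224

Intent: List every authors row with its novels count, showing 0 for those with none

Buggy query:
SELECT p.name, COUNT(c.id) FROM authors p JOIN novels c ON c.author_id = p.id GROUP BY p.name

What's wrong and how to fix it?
Bug: INNER JOIN drops authors rows that have no matching novels rows

Fix: Switch to LEFT JOIN to retain unmatched parent rows

Corrected query:
SELECT p.name, COUNT(c.id) FROM authors p LEFT JOIN novels c ON c.author_id = p.id GROUP BY p.name

Result:
name    | COUNT(c.id)
--------+------------
Asimov  | 3          
Austen  | 0          
Tolkien | 2          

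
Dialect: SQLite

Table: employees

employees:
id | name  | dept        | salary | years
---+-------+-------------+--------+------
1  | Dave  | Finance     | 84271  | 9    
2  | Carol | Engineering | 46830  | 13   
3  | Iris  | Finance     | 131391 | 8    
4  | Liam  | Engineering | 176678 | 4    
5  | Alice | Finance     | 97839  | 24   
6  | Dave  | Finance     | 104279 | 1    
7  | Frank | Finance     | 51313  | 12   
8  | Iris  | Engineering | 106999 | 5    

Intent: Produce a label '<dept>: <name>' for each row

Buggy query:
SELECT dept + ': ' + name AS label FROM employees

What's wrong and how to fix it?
Bug: '+' is numeric addition; on text columns SQLite converts them to 0 instead of concatenating

Fix: Replace + with || to concatenate text

Corrected query:
SELECT dept || ': ' || name AS label FROM employees

Result:
label             
------------------
Finance: Dave     
Engineering: Carol
Finance: Iris     
Engineering: Liam 
Finance: Alice    
Finance: Dave     
Finance: Frank    
Engineering: Iris 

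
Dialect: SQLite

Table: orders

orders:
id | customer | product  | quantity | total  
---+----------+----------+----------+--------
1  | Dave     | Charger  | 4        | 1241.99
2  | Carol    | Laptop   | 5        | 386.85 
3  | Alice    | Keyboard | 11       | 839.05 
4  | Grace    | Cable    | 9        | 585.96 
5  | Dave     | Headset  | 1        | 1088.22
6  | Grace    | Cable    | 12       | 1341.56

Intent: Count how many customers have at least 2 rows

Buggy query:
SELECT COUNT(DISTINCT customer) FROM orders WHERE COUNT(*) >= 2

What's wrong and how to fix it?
Bug: COUNT(*) cannot appear in WHERE; the per-group count doesn't exist yet

Fix: Use a subquery that GROUPs and filters with HAVING, then count its rows

Corrected query:
SELECT COUNT(*) FROM (SELECT customer FROM orders GROUP BY customer HAVING COUNT(*) >= 2)

Result:
COUNT(*)
--------
2       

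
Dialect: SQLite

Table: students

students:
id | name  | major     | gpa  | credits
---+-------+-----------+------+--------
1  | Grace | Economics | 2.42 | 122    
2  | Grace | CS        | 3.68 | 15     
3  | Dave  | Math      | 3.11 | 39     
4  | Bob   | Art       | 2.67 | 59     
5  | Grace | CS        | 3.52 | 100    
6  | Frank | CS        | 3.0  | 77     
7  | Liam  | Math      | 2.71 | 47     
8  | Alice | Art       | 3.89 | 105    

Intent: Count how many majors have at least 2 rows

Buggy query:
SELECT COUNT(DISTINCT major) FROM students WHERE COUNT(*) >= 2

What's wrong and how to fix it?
Bug: COUNT(*) cannot appear in WHERE; the per-group count doesn't exist yet

Fix: Group first with HAVING COUNT(*) >= 2, then COUNT the resulting groups

Corrected query:
SELECT COUNT(*) FROM (SELECT major FROM students GROUP BY major HAVING COUNT(*) >= 2)

Result:
COUNT(*)
--------
3       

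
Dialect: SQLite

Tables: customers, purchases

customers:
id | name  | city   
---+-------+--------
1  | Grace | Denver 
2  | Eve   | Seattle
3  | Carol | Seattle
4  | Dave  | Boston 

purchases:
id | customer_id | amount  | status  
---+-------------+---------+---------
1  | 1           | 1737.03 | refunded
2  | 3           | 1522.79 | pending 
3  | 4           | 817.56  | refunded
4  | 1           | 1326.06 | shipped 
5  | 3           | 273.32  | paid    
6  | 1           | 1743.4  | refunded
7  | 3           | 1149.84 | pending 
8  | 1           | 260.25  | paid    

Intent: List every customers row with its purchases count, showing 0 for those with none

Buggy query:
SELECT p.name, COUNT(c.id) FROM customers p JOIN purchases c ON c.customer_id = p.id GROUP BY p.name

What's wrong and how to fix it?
Bug: An inner join excludes parents with zero children

Fix: Switch to LEFT JOIN to retain unmatched parent rows

Corrected query:
SELECT p.name, COUNT(c.id) FROM customers p LEFT JOIN purchases c ON c.customer_id = p.id GROUP BY p.name

Result:
name  | COUNT(c.id)
------+------------
Carol | 3          
Dave  | 1          
Eve   | 0          
Grace | 4          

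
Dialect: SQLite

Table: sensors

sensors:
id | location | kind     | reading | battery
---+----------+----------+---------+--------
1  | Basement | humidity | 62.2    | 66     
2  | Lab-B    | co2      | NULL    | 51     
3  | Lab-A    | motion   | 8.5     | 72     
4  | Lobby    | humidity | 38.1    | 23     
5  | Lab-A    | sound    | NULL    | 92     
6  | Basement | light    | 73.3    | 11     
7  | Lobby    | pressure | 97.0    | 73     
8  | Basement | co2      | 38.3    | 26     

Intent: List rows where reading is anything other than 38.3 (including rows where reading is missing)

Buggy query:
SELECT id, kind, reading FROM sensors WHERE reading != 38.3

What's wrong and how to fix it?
Bug: 'reading != 38.3' is unknown when reading is NULL, so NULL rows are silently excluded

Fix: Handle NULL separately with IS NULL alongside the inequality

Corrected query:
SELECT id, kind, reading FROM sensors WHERE reading != 38.3 OR reading IS NULL

Result:
id | kind     | reading
---+----------+--------
1  | humidity | 62.2   
2  | co2      | NULL   
3  | motion   | 8.5    
4  | humidity | 38.1   
5  | sound    | NULL   
6  | light    | 73.3   
7  | pressure | 97     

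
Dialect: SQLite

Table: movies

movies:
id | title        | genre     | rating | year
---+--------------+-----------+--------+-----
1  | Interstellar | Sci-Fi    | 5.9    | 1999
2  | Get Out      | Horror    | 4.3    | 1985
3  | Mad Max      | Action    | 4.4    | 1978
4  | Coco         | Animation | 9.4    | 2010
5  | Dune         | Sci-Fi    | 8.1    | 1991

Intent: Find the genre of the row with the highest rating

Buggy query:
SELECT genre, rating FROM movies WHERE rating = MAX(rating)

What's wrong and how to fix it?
Bug: WHERE is evaluated per row; an aggregate over the whole table isn't defined there

Fix: Use a subquery: WHERE rating = (SELECT MAX(rating) FROM movies)

Corrected query:
SELECT genre, rating FROM movies WHERE rating = (SELECT MAX(rating) FROM movies)

Result:
genre     | rating
----------+-------
Animation | 9.4   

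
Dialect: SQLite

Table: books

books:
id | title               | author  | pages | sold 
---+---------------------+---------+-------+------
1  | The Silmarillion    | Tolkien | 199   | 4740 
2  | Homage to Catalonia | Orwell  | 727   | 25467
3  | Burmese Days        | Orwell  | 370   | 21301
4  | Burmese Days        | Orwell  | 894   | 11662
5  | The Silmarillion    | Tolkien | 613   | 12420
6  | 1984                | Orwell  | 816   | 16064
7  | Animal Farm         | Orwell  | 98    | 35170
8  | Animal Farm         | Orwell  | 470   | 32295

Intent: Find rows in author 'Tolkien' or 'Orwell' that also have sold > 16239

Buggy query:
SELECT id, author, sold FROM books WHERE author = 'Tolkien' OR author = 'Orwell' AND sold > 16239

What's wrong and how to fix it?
Bug: AND binds tighter than OR, so this parses as author = 'Tolkien' OR (author = 'Orwell' AND sold > 16239)

Fix: Add parentheses around the OR so the AND applies to both alternatives

Corrected query:
SELECT id, author, sold FROM books WHERE (author = 'Tolkien' OR author = 'Orwell') AND sold > 16239

Result:
id | author | sold 
---+--------+------
2  | Orwell | 25467
3  | Orwell | 21301
7  | Orwell | 35170
8  | Orwell | 32295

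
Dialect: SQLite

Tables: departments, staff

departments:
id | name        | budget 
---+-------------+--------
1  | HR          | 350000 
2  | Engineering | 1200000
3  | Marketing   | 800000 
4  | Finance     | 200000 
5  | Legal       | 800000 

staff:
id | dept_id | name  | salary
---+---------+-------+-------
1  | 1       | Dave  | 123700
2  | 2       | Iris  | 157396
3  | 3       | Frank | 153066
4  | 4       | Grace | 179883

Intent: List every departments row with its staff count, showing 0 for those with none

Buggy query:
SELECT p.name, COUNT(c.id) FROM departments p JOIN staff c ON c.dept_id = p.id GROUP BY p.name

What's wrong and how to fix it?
Bug: An inner join excludes parents with zero children

Fix: Use LEFT JOIN so parents without children still appear (COUNT(c.id) gives 0)

Corrected query:
SELECT p.name, COUNT(c.id) FROM departments p LEFT JOIN staff c ON c.dept_id = p.id GROUP BY p.name

Result:
name        | COUNT(c.id)
------------+------------
Engineering | 1          
Finance     | 1          
HR          | 1          
Legal       | 0          
Marketing   | 1          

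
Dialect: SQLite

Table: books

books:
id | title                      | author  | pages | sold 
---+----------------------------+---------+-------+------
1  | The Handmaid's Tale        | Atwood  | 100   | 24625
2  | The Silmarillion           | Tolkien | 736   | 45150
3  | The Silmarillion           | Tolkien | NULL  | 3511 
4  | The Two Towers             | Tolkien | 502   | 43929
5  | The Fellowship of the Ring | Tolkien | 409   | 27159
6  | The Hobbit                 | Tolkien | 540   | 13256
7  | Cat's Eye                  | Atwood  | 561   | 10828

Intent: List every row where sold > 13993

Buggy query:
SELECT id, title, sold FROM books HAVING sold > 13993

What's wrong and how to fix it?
Bug: HAVING filters the output of aggregation, but this query has no GROUP BY and no aggregate functions, so SQLite rejects it (HAVING clause on a non-aggregate query); the condition here is per row

Fix: Use WHERE for row-level filtering

Corrected query:
SELECT id, title, sold FROM books WHERE sold > 13993

Result:
id | title                      | sold 
---+----------------------------+------
1  | The Handmaid's Tale        | 24625
2  | The Silmarillion           | 45150
4  | The Two Towers             | 43929
5  | The Fellowship of the Ring | 27159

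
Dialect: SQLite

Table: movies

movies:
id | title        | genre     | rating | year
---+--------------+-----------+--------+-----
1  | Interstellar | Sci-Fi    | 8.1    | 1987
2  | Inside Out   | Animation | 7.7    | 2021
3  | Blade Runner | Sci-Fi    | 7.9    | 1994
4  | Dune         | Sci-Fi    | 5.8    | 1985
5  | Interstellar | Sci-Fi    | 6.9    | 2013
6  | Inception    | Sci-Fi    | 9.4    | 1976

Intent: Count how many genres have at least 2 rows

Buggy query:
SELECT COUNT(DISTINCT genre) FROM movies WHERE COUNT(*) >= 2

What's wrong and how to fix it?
Bug: WHERE filters individual rows, not groups, so a group-level COUNT is invalid there

Fix: Group first with HAVING COUNT(*) >= 2, then COUNT the resulting groups

Corrected query:
SELECT COUNT(*) FROM (SELECT genre FROM movies GROUP BY genre HAVING COUNT(*) >= 2)

Result:
COUNT(*)
--------
1       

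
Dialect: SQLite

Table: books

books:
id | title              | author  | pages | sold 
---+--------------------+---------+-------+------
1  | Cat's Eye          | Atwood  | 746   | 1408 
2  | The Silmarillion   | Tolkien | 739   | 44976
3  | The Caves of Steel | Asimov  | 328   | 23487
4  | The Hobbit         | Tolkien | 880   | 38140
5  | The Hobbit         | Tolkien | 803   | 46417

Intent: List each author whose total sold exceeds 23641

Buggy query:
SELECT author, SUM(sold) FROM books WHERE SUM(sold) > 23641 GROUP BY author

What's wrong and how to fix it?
Bug: Aggregate functions cannot appear in a WHERE clause

Fix: Use HAVING (which filters groups after aggregation) instead of WHERE

Corrected query:
SELECT author, SUM(sold) FROM books GROUP BY author HAVING SUM(sold) > 23641

Result:
author  | SUM(sold)
--------+----------
Tolkien | 129533   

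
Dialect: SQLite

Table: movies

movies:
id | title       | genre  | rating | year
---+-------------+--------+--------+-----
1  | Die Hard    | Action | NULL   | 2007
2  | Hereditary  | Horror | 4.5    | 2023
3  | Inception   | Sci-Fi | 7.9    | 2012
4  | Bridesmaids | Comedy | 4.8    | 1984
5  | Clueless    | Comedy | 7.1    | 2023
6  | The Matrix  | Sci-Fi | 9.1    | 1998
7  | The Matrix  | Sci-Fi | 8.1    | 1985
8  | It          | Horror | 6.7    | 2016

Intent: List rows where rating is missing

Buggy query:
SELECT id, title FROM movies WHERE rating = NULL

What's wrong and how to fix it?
Bug: '= NULL' is always unknown in SQL three-valued logic, so no rows match

Fix: Use IS NULL to test for NULL

Corrected query:
SELECT id, title FROM movies WHERE rating IS NULL

Result:
id | title   
---+---------
1  | Die Hard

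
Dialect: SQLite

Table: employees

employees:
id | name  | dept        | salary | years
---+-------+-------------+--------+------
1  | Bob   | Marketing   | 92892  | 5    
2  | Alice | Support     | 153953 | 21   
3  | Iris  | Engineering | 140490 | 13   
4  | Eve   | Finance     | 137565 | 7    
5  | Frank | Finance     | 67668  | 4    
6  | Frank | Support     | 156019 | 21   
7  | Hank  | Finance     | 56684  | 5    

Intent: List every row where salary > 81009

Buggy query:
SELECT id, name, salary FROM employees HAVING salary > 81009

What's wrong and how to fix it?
Bug: HAVING filters the output of aggregation, but this query has no GROUP BY and no aggregate functions, so SQLite rejects it (HAVING clause on a non-aggregate query); the condition here is per row

Fix: Replace HAVING with WHERE since the condition applies to individual rows

Corrected query:
SELECT id, name, salary FROM employees WHERE salary > 81009

Result:
id | name  | salary
---+-------+-------
1  | Bob   | 92892 
2  | Alice | 153953
3  | Iris  | 140490
4  | Eve   | 137565
6  | Frank | 156019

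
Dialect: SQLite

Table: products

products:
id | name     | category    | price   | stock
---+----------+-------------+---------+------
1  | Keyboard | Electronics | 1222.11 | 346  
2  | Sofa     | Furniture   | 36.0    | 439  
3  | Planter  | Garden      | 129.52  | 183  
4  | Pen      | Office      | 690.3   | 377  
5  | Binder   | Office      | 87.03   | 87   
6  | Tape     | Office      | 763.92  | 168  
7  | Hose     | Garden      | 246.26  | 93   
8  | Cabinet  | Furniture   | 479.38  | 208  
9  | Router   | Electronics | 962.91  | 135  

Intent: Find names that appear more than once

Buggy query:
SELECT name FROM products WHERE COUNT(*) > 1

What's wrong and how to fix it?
Bug: COUNT(*) is an aggregate and cannot be used in WHERE

Fix: GROUP BY name, then filter groups with HAVING COUNT(*) > 1

Corrected query:
SELECT name FROM products GROUP BY name HAVING COUNT(*) > 1

Result:
(no rows)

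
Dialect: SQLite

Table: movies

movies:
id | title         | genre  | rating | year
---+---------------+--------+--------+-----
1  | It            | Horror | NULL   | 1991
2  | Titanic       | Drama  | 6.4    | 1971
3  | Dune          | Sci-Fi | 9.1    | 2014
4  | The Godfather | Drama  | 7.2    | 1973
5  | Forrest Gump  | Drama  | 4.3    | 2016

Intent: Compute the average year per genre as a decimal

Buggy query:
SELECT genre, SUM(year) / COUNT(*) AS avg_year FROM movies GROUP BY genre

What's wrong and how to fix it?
Bug: SUM(year) and COUNT(*) are both integers; the division truncates the fractional part

Fix: Cast one side to REAL so the division keeps the fractional part

Corrected query:
SELECT genre, SUM(year) * 1.0 / COUNT(*) AS avg_year FROM movies GROUP BY genre

Result:
genre  | avg_year   
-------+------------
Drama  | 1986.666667
Horror | 1991       
Sci-Fi | 2014       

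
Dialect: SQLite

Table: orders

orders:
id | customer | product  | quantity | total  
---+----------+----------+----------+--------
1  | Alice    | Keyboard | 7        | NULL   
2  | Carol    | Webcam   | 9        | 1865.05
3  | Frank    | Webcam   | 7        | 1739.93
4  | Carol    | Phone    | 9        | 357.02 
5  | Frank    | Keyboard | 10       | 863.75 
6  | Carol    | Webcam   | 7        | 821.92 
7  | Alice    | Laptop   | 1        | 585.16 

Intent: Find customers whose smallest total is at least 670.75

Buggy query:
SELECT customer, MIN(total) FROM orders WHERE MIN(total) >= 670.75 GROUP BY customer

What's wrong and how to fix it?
Bug: MIN() in WHERE is a misuse of aggregate

Fix: Use HAVING for the per-group MIN condition

Corrected query:
SELECT customer, MIN(total) FROM orders GROUP BY customer HAVING MIN(total) >= 670.75

Result:
customer | MIN(total)
---------+-----------
Frank    | 863.75    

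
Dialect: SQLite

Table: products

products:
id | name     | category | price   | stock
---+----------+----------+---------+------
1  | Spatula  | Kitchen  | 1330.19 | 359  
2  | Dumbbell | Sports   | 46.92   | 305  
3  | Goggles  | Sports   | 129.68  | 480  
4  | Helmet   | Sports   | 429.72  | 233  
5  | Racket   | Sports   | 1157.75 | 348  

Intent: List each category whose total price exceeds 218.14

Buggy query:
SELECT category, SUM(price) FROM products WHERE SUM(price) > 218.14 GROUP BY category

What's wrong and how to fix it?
Bug: WHERE runs before GROUP BY, so aggregates aren't available there

Fix: Use HAVING (which filters groups after aggregation) instead of WHERE

Corrected query:
SELECT category, SUM(price) FROM products GROUP BY category HAVING SUM(price) > 218.14

Result:
category | SUM(price)
---------+-----------
Kitchen  | 1330.19   
Sports   | 1764.07   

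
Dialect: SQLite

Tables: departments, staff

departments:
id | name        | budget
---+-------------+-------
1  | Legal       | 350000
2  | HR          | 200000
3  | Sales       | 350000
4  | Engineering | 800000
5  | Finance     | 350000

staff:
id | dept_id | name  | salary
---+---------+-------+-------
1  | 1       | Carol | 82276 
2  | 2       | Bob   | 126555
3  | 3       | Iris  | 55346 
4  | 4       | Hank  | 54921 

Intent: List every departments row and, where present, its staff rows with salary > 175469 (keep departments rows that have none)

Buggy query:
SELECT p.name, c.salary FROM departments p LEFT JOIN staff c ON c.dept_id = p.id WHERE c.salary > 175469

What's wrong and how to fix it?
Bug: A WHERE condition on the right-hand table after LEFT JOIN drops unmatched parents

Fix: Move the right-table condition into the ON clause so unmatched parents are kept

Corrected query:
SELECT p.name, c.salary FROM departments p LEFT JOIN staff c ON c.dept_id = p.id AND c.salary > 175469

Result:
name        | salary
------------+-------
Legal       | NULL  
HR          | NULL  
Sales       | NULL  
Engineering | NULL  
Finance     | NULL  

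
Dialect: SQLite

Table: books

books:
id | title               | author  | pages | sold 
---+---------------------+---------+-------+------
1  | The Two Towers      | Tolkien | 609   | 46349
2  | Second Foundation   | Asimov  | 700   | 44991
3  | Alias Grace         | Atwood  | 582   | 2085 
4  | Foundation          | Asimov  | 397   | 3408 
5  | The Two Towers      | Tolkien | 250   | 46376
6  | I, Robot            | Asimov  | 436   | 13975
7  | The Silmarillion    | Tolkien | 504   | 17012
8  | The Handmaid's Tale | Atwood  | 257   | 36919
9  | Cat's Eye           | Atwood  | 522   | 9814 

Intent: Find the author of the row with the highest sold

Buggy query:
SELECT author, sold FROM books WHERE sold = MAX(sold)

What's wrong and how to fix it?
Bug: WHERE is evaluated per row; an aggregate over the whole table isn't defined there

Fix: Wrap MAX in a scalar subquery so WHERE compares against a single value

Corrected query:
SELECT author, sold FROM books WHERE sold = (SELECT MAX(sold) FROM books)

Result:
author  | sold 
--------+------
Tolkien | 46376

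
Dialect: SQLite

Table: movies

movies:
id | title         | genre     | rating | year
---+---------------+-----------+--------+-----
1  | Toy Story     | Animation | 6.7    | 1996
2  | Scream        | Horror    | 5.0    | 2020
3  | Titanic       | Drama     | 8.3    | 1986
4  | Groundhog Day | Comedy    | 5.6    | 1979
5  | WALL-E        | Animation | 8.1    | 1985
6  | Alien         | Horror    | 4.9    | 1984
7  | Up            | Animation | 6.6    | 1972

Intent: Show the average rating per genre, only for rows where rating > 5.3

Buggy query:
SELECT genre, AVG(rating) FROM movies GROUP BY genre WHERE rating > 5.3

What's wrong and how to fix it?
Bug: WHERE cannot follow GROUP BY

Fix: Place WHERE between FROM and GROUP BY

Corrected query:
SELECT genre, AVG(rating) FROM movies WHERE rating > 5.3 GROUP BY genre

Result:
genre     | AVG(rating)
----------+------------
Animation | 7.133333   
Comedy    | 5.6        
Drama     | 8.3        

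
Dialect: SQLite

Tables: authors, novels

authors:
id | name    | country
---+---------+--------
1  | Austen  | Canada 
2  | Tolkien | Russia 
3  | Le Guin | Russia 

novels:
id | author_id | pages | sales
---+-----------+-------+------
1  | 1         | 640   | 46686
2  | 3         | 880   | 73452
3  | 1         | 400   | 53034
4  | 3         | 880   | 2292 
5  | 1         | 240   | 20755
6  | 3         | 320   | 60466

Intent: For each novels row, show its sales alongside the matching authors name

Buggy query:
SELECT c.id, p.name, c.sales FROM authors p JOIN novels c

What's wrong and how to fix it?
Bug: Missing join condition: each novels row is matched to all authors rows instead of just its own

Fix: Specify the join condition linking the foreign key to the parent id

Corrected query:
SELECT c.id, p.name, c.sales FROM authors p JOIN novels c ON c.author_id = p.id

Result:
id | name    | sales
---+---------+------
1  | Austen  | 46686
2  | Le Guin | 73452
3  | Austen  | 53034
4  | Le Guin | 2292 
5  | Austen  | 20755
6  | Le Guin | 60466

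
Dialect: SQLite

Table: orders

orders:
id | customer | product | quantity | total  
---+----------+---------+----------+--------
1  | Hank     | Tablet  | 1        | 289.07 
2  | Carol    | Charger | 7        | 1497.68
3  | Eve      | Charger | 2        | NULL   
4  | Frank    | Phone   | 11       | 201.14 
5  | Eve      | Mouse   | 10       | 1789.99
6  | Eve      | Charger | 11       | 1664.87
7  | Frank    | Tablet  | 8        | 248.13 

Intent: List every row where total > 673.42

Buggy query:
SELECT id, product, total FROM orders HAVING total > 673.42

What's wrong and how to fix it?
Bug: HAVING filters the output of aggregation, but this query has no GROUP BY and no aggregate functions, so SQLite rejects it (HAVING clause on a non-aggregate query); the condition here is per row

Fix: Use WHERE for row-level filtering

Corrected query:
SELECT id, product, total FROM orders WHERE total > 673.42

Result:
id | product | total  
---+---------+--------
2  | Charger | 1497.68
5  | Mouse   | 1789.99
6  | Charger | 1664.87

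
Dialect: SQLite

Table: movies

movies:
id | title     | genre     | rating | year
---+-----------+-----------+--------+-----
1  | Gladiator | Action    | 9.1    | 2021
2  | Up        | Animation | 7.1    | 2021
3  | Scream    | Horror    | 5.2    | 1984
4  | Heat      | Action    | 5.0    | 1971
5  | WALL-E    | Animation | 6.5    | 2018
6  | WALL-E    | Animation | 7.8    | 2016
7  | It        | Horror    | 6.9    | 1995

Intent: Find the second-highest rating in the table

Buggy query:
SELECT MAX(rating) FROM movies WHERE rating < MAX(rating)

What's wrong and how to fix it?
Bug: The inner MAX is an aggregate inside WHERE, which is not allowed

Fix: Put the inner MAX in a scalar subquery

Corrected query:
SELECT MAX(rating) FROM movies WHERE rating < (SELECT MAX(rating) FROM movies)

Result:
MAX(rating)
-----------
7.8        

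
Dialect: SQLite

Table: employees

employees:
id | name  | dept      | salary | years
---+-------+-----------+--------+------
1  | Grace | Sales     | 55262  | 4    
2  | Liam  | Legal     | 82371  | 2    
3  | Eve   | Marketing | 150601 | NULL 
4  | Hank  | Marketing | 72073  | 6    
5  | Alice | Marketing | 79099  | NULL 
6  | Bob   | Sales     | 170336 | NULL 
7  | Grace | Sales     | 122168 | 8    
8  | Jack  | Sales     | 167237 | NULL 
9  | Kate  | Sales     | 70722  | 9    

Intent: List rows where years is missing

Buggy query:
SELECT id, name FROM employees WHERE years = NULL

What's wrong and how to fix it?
Bug: '= NULL' is always unknown in SQL three-valued logic, so no rows match

Fix: Use IS NULL to test for NULL

Corrected query:
SELECT id, name FROM employees WHERE years IS NULL

Result:
id | name 
---+------
3  | Eve  
5  | Alice
6  | Bob  
8  | Jack 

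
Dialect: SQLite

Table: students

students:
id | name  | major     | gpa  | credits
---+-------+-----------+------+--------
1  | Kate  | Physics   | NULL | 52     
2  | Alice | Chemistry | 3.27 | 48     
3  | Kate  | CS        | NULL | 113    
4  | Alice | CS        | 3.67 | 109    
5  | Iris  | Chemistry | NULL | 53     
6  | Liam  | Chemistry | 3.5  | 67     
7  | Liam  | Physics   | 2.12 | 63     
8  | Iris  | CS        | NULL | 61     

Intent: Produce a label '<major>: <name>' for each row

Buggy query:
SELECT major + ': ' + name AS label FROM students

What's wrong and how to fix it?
Bug: SQLite uses || for string concatenation; + coerces text to numbers (yielding 0)

Fix: Use the || operator for string concatenation

Corrected query:
SELECT major || ': ' || name AS label FROM students

Result:
label           
----------------
Physics: Kate   
Chemistry: Alice
CS: Kate        
CS: Alice       
Chemistry: Iris 
Chemistry: Liam 
Physics: Liam   
CS: Iris        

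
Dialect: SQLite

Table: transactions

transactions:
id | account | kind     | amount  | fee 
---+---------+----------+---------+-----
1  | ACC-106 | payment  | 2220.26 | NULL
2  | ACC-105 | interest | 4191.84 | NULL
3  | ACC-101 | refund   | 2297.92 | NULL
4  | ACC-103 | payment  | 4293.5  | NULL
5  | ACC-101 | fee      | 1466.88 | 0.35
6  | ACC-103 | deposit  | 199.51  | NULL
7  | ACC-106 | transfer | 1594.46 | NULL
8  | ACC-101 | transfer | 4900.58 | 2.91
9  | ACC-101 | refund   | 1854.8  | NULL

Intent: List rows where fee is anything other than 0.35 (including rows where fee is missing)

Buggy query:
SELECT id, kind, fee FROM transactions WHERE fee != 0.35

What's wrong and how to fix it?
Bug: 'fee != 0.35' is unknown when fee is NULL, so NULL rows are silently excluded

Fix: Handle NULL separately with IS NULL alongside the inequality

Corrected query:
SELECT id, kind, fee FROM transactions WHERE fee != 0.35 OR fee IS NULL

Result:
id | kind     | fee 
---+----------+-----
1  | payment  | NULL
2  | interest | NULL
3  | refund   | NULL
4  | payment  | NULL
6  | deposit  | NULL
7  | transfer | NULL
8  | transfer | 2.91
9  | refund   | NULL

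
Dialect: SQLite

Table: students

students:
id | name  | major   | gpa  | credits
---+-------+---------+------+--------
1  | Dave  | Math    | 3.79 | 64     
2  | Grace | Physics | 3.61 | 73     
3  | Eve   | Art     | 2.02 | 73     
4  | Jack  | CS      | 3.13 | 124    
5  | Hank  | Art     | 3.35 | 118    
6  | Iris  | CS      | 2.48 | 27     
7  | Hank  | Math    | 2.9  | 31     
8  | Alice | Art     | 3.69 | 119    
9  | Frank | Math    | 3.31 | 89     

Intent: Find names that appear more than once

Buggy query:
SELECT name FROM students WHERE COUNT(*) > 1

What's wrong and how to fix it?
Bug: COUNT(*) is an aggregate and cannot be used in WHERE

Fix: Group first, then use HAVING for the count condition

Corrected query:
SELECT name FROM students GROUP BY name HAVING COUNT(*) > 1

Result:
name
----
Hank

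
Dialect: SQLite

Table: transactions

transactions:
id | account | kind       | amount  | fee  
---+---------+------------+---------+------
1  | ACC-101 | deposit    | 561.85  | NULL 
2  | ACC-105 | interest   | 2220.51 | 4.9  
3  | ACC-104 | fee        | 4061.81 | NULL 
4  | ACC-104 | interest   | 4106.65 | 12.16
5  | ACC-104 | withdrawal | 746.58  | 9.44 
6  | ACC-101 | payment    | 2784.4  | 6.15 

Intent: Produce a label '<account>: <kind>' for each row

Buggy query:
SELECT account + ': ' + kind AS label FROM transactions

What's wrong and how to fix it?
Bug: SQLite uses || for string concatenation; + coerces text to numbers (yielding 0)

Fix: Replace + with || to concatenate text

Corrected query:
SELECT account || ': ' || kind AS label FROM transactions

Result:
label              
-------------------
ACC-101: deposit   
ACC-105: interest  
ACC-104: fee       
ACC-104: interest  
ACC-104: withdrawal
ACC-101: payment   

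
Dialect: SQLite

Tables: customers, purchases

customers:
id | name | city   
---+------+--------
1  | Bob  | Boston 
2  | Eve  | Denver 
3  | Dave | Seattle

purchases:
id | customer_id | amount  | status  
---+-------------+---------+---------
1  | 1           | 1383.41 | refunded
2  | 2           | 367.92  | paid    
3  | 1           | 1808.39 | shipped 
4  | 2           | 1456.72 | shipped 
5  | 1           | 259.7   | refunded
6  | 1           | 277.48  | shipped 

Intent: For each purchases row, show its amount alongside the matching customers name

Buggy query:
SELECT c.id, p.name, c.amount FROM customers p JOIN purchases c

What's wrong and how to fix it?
Bug: Missing join condition: each purchases row is matched to all customers rows instead of just its own

Fix: Specify the join condition linking the foreign key to the parent id

Corrected query:
SELECT c.id, p.name, c.amount FROM customers p JOIN purchases c ON c.customer_id = p.id

Result:
id | name | amount 
---+------+--------
1  | Bob  | 1383.41
2  | Eve  | 367.92 
3  | Bob  | 1808.39
4  | Eve  | 1456.72
5  | Bob  | 259.7  
6  | Bob  | 277.48 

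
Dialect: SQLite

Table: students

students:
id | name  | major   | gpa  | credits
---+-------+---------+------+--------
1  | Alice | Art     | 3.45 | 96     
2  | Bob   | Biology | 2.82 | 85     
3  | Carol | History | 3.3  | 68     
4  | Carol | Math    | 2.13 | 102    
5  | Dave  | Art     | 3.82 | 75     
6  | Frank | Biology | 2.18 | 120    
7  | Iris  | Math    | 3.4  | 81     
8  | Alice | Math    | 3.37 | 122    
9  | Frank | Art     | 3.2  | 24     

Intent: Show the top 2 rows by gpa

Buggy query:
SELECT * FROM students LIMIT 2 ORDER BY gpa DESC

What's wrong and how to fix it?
Bug: LIMIT must come after ORDER BY

Fix: Swap the clauses: ORDER BY first, then LIMIT

Corrected query:
SELECT * FROM students ORDER BY gpa DESC LIMIT 2

Result:
id | name  | major | gpa  | credits
---+-------+-------+------+--------
5  | Dave  | Art   | 3.82 | 75     
1  | Alice | Art   | 3.45 | 96     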